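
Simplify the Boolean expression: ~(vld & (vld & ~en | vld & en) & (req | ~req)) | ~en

~vld | ~en

~(vld & (vld & ~en | vld & en) & (req | ~req)) | ~en
= ~(vld & vld & (req | ~req)) | ~en   [distribution]
= ~(vld & vld) | ~en   [complement / identity]
= ~vld | ~en   [idempotence]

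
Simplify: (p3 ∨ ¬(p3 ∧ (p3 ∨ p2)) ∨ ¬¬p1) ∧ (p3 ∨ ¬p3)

True

(p3 ∨ ¬(p3 ∧ (p3 ∨ p2)) ∨ ¬¬p1) ∧ (p3 ∨ ¬p3)
= (p3 ∨ ¬p3 ∨ ¬¬p1) ∧ (p3 ∨ ¬p3)   (absorption)
= (p3 ∨ ¬p3 ∨ p1) ∧ (p3 ∨ ¬p3)   (double negation)
= p3 ∨ ¬p3   (absorption)
= True   (complement)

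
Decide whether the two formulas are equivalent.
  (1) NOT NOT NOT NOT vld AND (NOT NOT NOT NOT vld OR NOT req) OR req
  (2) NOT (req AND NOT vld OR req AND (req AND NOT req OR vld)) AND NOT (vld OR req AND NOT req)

No

E1: NOT NOT NOT NOT vld AND (NOT NOT NOT NOT vld OR NOT req) OR req
    = NOT NOT NOT NOT vld OR req   (absorption)
    = NOT NOT vld OR req   (double negation)
    = vld OR req   (double negation)
E2: NOT (req AND NOT vld OR req AND (req AND NOT req OR vld)) AND NOT (vld OR req AND NOT req)
    = NOT (req AND NOT vld OR req AND vld) AND NOT (vld OR req AND NOT req)   (complement / identity)
    = NOT (req AND NOT vld OR req AND vld) AND NOT vld   (complement / identity)
    = NOT req AND NOT vld   (distribution)
These differ: at req=0, vld=1, E1 = 1 but E2 = 0.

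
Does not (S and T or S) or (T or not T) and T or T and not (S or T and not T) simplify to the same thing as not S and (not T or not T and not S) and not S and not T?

No

E1: not (S and T or S) or (T or not T) and T or T and not (S or T and not T)
    = not S or (T or not T) and T or T and not (S or T and not T)   (absorption)
    = not S or (T or not T) and T or T and not S   (complement / identity)
    = not S or T or T and not S   (complement / identity)
    = not S or T   (absorption)
E2: not S and (not T or not T and not S) and not S and not T
    = not S and not T and not S and not T   (absorption)
    = not S and not T   (idempotence)
These differ: at S=0, T=1, E1 = 1 but E2 = 0.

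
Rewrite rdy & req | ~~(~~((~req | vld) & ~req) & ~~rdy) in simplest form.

rdy

rdy & req | ~~(~~((~req | vld) & ~req) & ~~rdy)
= rdy & req | ~~(~~~req & ~~rdy)   — absorption
= rdy & req | ~(~~req | ~rdy)   — De Morgan
= rdy & req | ~req & rdy   — De Morgan
= rdy   — distribution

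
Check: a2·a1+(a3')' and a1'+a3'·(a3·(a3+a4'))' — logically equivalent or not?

E1: a2·a1+(a3')'
    = a2·a1+a3   [double negation]
E2: a1'+a3'·(a3·(a3+a4'))'
    = a1'+a3'·a3'   [absorption]
    = a1'+a3'   [idempotence]
These differ: at a1=1, a2=0, a3=1, a4=0, E1 = 1 but E2 = 0.

No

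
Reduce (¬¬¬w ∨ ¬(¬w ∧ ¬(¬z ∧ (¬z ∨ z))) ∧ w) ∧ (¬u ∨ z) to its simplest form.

¬u ∨ z

(¬¬¬w ∨ ¬(¬w ∧ ¬(¬z ∧ (¬z ∨ z))) ∧ w) ∧ (¬u ∨ z)
= (¬w ∨ ¬(¬w ∧ ¬(¬z ∧ (¬z ∨ z))) ∧ w) ∧ (¬u ∨ z)
= (¬w ∨ ¬(¬w ∧ ¬¬z) ∧ w) ∧ (¬u ∨ z)
= (¬w ∨ (w ∨ ¬z) ∧ w) ∧ (¬u ∨ z)
= (¬w ∨ w) ∧ (¬u ∨ z)
= ¬u ∨ z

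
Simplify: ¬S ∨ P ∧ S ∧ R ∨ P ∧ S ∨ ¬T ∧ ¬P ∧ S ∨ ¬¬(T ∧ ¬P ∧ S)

True

¬S ∨ P ∧ S ∧ R ∨ P ∧ S ∨ ¬T ∧ ¬P ∧ S ∨ ¬¬(T ∧ ¬P ∧ S)
= ¬S ∨ P ∧ S ∧ R ∨ P ∧ S ∨ ¬T ∧ ¬P ∧ S ∨ T ∧ ¬P ∧ S   [double negation]
= ¬S ∨ P ∧ S ∨ ¬T ∧ ¬P ∧ S ∨ T ∧ ¬P ∧ S   [absorption]
= ¬S ∨ P ∧ S ∨ ¬P ∧ S   [distribution]
= ¬S ∨ S   [distribution]
= True   [complement]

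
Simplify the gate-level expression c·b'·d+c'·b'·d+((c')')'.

c·b'·d+c'·b'·d+((c')')'
= c·b'·d+c'·b'·d+c'   — double negation
= b'·d+c'   — distribution

b'·d+c'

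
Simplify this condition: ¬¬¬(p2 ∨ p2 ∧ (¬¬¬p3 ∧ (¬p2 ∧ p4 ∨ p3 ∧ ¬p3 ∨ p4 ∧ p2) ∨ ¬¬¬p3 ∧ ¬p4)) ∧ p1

¬p2 ∧ p1

¬¬¬(p2 ∨ p2 ∧ (¬¬¬p3 ∧ (¬p2 ∧ p4 ∨ p3 ∧ ¬p3 ∨ p4 ∧ p2) ∨ ¬¬¬p3 ∧ ¬p4)) ∧ p1
= ¬¬¬(p2 ∨ p2 ∧ (¬¬¬p3 ∧ (¬p2 ∧ p4 ∨ p4 ∧ p2) ∨ ¬¬¬p3 ∧ ¬p4)) ∧ p1   (complement / identity)
= ¬(p2 ∨ p2 ∧ (¬¬¬p3 ∧ (¬p2 ∧ p4 ∨ p4 ∧ p2) ∨ ¬¬¬p3 ∧ ¬p4)) ∧ p1   (double negation)
= ¬(p2 ∨ p2 ∧ (¬¬¬p3 ∧ p4 ∨ ¬¬¬p3 ∧ ¬p4)) ∧ p1   (distribution)
= ¬(p2 ∨ p2 ∧ ¬¬¬p3) ∧ p1   (distribution)
= ¬(p2 ∨ p2 ∧ ¬p3) ∧ p1   (double negation)
= ¬p2 ∧ p1   (absorption)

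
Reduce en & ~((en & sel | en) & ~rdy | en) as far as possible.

en & ~((en & sel | en) & ~rdy | en)
= en & ~(en & ~rdy | en)   (absorption)
= en & ~en   (absorption)
= 0   (complement)

0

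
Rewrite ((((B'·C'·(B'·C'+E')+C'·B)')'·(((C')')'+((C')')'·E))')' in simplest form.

((((B'·C'·(B'·C'+E')+C'·B)')'·(((C')')'+((C')')'·E))')'
= ((B'·C'·(B'·C'+E')+C'·B)')'·(((C')')'+((C')')'·E)   [double negation]
= ((B'·C'·(B'·C'+E')+C'·B)')'·((C')')'   [absorption]
= ((B'·C'+C'·B)')'·((C')')'   [absorption]
= ((C')')'·((C')')'   [distribution]
= ((C')')'   [idempotence]
= C'   [double negation]

C'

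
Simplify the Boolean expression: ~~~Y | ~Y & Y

~~~Y | ~Y & Y
= ~~~Y
= ~Y

~Y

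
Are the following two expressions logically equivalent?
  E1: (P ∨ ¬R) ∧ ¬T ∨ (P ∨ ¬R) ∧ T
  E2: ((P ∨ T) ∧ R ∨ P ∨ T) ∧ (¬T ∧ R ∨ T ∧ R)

No

E1: (P ∨ ¬R) ∧ ¬T ∨ (P ∨ ¬R) ∧ T
    = P ∨ ¬R
E2: ((P ∨ T) ∧ R ∨ P ∨ T) ∧ (¬T ∧ R ∨ T ∧ R)
    = (P ∨ T) ∧ (¬T ∧ R ∨ T ∧ R)
    = (P ∨ T) ∧ R
These differ: at P=1, R=0, T=0, E1 = 1 but E2 = 0.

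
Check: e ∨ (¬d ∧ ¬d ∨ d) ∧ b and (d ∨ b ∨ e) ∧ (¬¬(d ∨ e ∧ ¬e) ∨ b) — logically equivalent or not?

No

E1: e ∨ (¬d ∧ ¬d ∨ d) ∧ b
    = e ∨ (¬d ∨ d) ∧ b   [idempotence]
    = e ∨ b   [complement / identity]
E2: (d ∨ b ∨ e) ∧ (¬¬(d ∨ e ∧ ¬e) ∨ b)
    = (d ∨ b ∨ e) ∧ (d ∨ e ∧ ¬e ∨ b)   [double negation]
    = (d ∨ b ∨ e) ∧ (d ∨ b)   [complement / identity]
    = d ∨ b   [absorption]
These differ: at b=0, d=1, e=0, E1 = 0 but E2 = 1.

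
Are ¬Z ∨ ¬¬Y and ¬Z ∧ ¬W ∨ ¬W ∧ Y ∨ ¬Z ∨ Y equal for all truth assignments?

Yes

E1: ¬Z ∨ ¬¬Y
    = ¬Z ∨ Y   [double negation]
E2: ¬Z ∧ ¬W ∨ ¬W ∧ Y ∨ ¬Z ∨ Y
    = (¬Z ∨ Y) ∧ ¬W ∨ ¬Z ∨ Y   [distribution]
    = ¬Z ∨ Y   [absorption]
Both reduce to ¬Z ∨ Y, so they are equivalent.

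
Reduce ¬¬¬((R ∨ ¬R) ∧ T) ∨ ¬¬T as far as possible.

¬¬¬((R ∨ ¬R) ∧ T) ∨ ¬¬T
= ¬¬¬T ∨ ¬¬T   — complement / identity
= ¬T ∨ ¬¬T   — double negation
= ¬T ∨ T   — double negation
= True   — complement

True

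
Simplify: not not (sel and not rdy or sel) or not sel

True

not not (sel and not rdy or sel) or not sel
= not not sel or not sel   (absorption)
= sel or not sel   (double negation)
= True   (complement)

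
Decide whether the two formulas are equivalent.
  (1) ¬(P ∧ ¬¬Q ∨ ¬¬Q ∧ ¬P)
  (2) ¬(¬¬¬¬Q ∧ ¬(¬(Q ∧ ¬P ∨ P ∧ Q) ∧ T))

Yes

E1: ¬(P ∧ ¬¬Q ∨ ¬¬Q ∧ ¬P)
    = ¬¬¬Q   [distribution]
    = ¬Q   [double negation]
E2: ¬(¬¬¬¬Q ∧ ¬(¬(Q ∧ ¬P ∨ P ∧ Q) ∧ T))
    = ¬¬¬Q ∨ ¬(Q ∧ ¬P ∨ P ∧ Q) ∧ T   [De Morgan]
    = ¬¬¬Q ∨ ¬Q ∧ T   [distribution]
    = ¬Q ∨ ¬Q ∧ T   [double negation]
    = ¬Q   [absorption]
Both reduce to ¬Q, so they are equivalent.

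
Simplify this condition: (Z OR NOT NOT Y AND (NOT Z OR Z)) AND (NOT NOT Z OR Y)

Z OR Y

(Z OR NOT NOT Y AND (NOT Z OR Z)) AND (NOT NOT Z OR Y)
= (Z OR Y AND (NOT Z OR Z)) AND (NOT NOT Z OR Y)   [double negation]
= (Z OR Y AND (NOT Z OR Z)) AND (Z OR Y)   [double negation]
= (Z OR Y) AND (Z OR Y)   [complement / identity]
= Z OR Y   [idempotence]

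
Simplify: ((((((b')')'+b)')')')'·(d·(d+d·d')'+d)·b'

((((((b')')'+b)')')')'·(d·(d+d·d')'+d)·b'
= ((((b')')'+b)')'·(d·(d+d·d')'+d)·b'   [double negation]
= ((b'+b)')'·(d·(d+d·d')'+d)·b'   [double negation]
= ((b'+b)')'·(d·d'+d)·b'   [complement / identity]
= ((b'+b)')'·d·b'   [complement / identity]
= (b'+b)·d·b'   [double negation]
= d·b'   [complement / identity]

d·b'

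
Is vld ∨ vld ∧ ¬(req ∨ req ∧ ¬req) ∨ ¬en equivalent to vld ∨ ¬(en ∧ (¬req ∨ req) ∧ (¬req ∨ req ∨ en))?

Yes

E1: vld ∨ vld ∧ ¬(req ∨ req ∧ ¬req) ∨ ¬en
    = vld ∨ vld ∧ ¬req ∨ ¬en   — complement / identity
    = vld ∨ ¬en   — absorption
E2: vld ∨ ¬(en ∧ (¬req ∨ req) ∧ (¬req ∨ req ∨ en))
    = vld ∨ ¬(en ∧ (¬req ∨ req))   — absorption
    = vld ∨ ¬en   — complement / identity
Both reduce to vld ∨ ¬en, so they are equivalent.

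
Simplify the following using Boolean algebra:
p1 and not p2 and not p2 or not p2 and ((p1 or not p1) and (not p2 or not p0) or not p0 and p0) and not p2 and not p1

p1 and not p2 and not p2 or not p2 and ((p1 or not p1) and (not p2 or not p0) or not p0 and p0) and not p2 and not p1
= p1 and not p2 and not p2 or not p2 and (p1 or not p1) and (not p2 or not p0) and not p2 and not p1
= p1 and not p2 and not p2 or not p2 and (not p2 or not p0) and not p2 and not p1
= p1 and not p2 and not p2 or not p2 and not p2 and not p1
= not p2 and not p2
= not p2

not p2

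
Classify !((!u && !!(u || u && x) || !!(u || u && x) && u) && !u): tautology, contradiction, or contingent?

!((!u && !!(u || u && x) || !!(u || u && x) && u) && !u)
= !((!u || u) && !!(u || u && x) && !u)
= !(!!(u || u && x) && !u)
= !(u || u && x) || u
= !u || u
= true

tautology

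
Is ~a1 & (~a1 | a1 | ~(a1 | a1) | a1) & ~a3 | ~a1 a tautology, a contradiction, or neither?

neither

~a1 & (~a1 | a1 | ~(a1 | a1) | a1) & ~a3 | ~a1
= ~a1 & (~a1 | a1 | ~a1 | a1) & ~a3 | ~a1   [idempotence]
= ~a1 & (~a1 | a1) & ~a3 | ~a1   [idempotence]
= ~a1 & ~a3 | ~a1   [complement / identity]
= ~a1   [absorption]
This depends on a1, so it is not a constant.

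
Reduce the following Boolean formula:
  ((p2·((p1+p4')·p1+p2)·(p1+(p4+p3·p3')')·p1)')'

p2·p1

((p2·((p1+p4')·p1+p2)·(p1+(p4+p3·p3')')·p1)')'
= ((p2·((p1+p4')·p1+p2)·(p1+p4')·p1)')'   (complement / identity)
= ((p2·(p1+p4')·p1)')'   (absorption)
= ((p2·p1)')'   (absorption)
= p2·p1   (double negation)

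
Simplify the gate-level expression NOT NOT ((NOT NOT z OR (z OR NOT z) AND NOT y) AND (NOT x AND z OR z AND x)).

z

NOT NOT ((NOT NOT z OR (z OR NOT z) AND NOT y) AND (NOT x AND z OR z AND x))
= NOT NOT ((z OR (z OR NOT z) AND NOT y) AND (NOT x AND z OR z AND x))   [double negation]
= NOT NOT ((z OR (z OR NOT z) AND NOT y) AND z)   [distribution]
= NOT NOT ((z OR NOT y) AND z)   [complement / identity]
= NOT NOT z   [absorption]
= z   [double negation]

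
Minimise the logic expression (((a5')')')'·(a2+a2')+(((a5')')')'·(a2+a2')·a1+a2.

a5+a2

(((a5')')')'·(a2+a2')+(((a5')')')'·(a2+a2')·a1+a2
= (((a5')')')'·(a2+a2')+a2   (absorption)
= (((a5')')')'+a2   (complement / identity)
= (a5')'+a2   (double negation)
= a5+a2   (double negation)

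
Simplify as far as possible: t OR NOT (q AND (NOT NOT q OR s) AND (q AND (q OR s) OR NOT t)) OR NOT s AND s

t OR NOT q

t OR NOT (q AND (NOT NOT q OR s) AND (q AND (q OR s) OR NOT t)) OR NOT s AND s
= t OR NOT (q AND (q OR s) AND (q AND (q OR s) OR NOT t)) OR NOT s AND s   — double negation
= t OR NOT (q AND (q OR s)) OR NOT s AND s   — absorption
= t OR NOT q OR NOT s AND s   — absorption
= t OR NOT q   — complement / identity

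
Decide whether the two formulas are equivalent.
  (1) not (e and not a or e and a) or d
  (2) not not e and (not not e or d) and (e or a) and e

E1: not (e and not a or e and a) or d
    = not e or d
E2: not not e and (not not e or d) and (e or a) and e
    = not not e and (e or a) and e
    = not not e and e
    = e and e
    = e
These differ: at a=0, d=0, e=0, E1 = 1 but E2 = 0.

No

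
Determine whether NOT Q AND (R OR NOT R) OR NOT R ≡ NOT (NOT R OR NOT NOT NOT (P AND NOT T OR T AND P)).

No

E1: NOT Q AND (R OR NOT R) OR NOT R
    = NOT Q OR NOT R   — complement / identity
E2: NOT (NOT R OR NOT NOT NOT (P AND NOT T OR T AND P))
    = NOT (NOT R OR NOT NOT NOT P)   — distribution
    = R AND NOT NOT P   — De Morgan
    = R AND P   — double negation
These differ: at P=0, Q=0, R=0, T=0, E1 = 1 but E2 = 0.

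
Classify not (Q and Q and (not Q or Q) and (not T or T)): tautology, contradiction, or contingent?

contingent

not (Q and Q and (not Q or Q) and (not T or T))
= not (Q and Q and (not Q or Q))   (complement / identity)
= not (Q and Q)   (complement / identity)
= not Q   (idempotence)
This depends on Q, so it is not a constant.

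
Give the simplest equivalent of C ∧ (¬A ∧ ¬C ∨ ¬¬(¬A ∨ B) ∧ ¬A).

C ∧ ¬A

C ∧ (¬A ∧ ¬C ∨ ¬¬(¬A ∨ B) ∧ ¬A)
= C ∧ (¬A ∧ ¬C ∨ (¬A ∨ B) ∧ ¬A)   (double negation)
= C ∧ (¬A ∧ ¬C ∨ ¬A)   (absorption)
= C ∧ ¬A   (absorption)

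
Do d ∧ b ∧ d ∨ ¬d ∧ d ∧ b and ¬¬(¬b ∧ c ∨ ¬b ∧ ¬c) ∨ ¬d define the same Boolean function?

No

E1: d ∧ b ∧ d ∨ ¬d ∧ d ∧ b
    = d ∧ b   — distribution
E2: ¬¬(¬b ∧ c ∨ ¬b ∧ ¬c) ∨ ¬d
    = ¬¬¬b ∨ ¬d   — distribution
    = ¬b ∨ ¬d   — double negation
These differ: at b=0, c=0, d=0, E1 = 0 but E2 = 1.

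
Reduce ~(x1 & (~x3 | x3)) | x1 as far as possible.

1

~(x1 & (~x3 | x3)) | x1
= ~x1 | x1
= 1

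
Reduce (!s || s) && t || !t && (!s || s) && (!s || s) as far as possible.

true

(!s || s) && t || !t && (!s || s) && (!s || s)
= (!s || s) && t || !t && (!s || s)
= !s || s
= true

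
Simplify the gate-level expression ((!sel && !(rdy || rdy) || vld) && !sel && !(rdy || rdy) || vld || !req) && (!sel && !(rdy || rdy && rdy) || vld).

((!sel && !(rdy || rdy) || vld) && !sel && !(rdy || rdy) || vld || !req) && (!sel && !(rdy || rdy && rdy) || vld)
= (!sel && !(rdy || rdy) || vld || !req) && (!sel && !(rdy || rdy && rdy) || vld)   — absorption
= (!sel && !(rdy || rdy) || vld || !req) && (!sel && !(rdy || rdy) || vld)   — idempotence
= !sel && !(rdy || rdy) || vld   — absorption
= !sel && !rdy || vld   — idempotence

!sel && !rdy || vld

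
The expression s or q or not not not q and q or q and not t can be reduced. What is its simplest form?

s or q or not not not q and q or q and not t
= s or q or not q and q or q and not t   — double negation
= s or q or q and not t   — complement / identity
= s or q   — absorption

s or q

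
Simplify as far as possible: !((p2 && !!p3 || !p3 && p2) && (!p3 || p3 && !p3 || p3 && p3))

!((p2 && !!p3 || !p3 && p2) && (!p3 || p3 && !p3 || p3 && p3))
= !((p2 && p3 || !p3 && p2) && (!p3 || p3 && !p3 || p3 && p3))   (double negation)
= !((p2 && p3 || !p3 && p2) && (!p3 || p3))   (distribution)
= !(p2 && p3 || !p3 && p2)   (complement / identity)
= !p2   (distribution)

!p2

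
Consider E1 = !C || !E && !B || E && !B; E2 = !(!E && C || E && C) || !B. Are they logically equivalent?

E1: !C || !E && !B || E && !B
    = !C || !B   (distribution)
E2: !(!E && C || E && C) || !B
    = !C || !B   (distribution)
Both reduce to !C || !B, so they are equivalent.

Yes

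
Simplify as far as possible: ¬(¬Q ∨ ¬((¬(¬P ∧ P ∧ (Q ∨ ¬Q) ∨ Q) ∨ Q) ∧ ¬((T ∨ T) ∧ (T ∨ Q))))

Q ∧ ¬T

¬(¬Q ∨ ¬((¬(¬P ∧ P ∧ (Q ∨ ¬Q) ∨ Q) ∨ Q) ∧ ¬((T ∨ T) ∧ (T ∨ Q))))
= ¬(¬Q ∨ ¬((¬(¬P ∧ P ∨ Q) ∨ Q) ∧ ¬((T ∨ T) ∧ (T ∨ Q))))   — complement / identity
= ¬(¬Q ∨ ¬((¬Q ∨ Q) ∧ ¬((T ∨ T) ∧ (T ∨ Q))))   — complement / identity
= Q ∧ (¬Q ∨ Q) ∧ ¬((T ∨ T) ∧ (T ∨ Q))   — De Morgan
= Q ∧ ¬((T ∨ T) ∧ (T ∨ Q))   — complement / identity
= Q ∧ ¬(T ∧ Q ∨ T)   — distribution
= Q ∧ ¬T   — absorption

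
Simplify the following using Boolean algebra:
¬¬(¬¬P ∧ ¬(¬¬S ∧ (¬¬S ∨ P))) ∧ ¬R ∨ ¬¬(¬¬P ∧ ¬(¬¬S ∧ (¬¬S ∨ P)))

P ∧ ¬S

¬¬(¬¬P ∧ ¬(¬¬S ∧ (¬¬S ∨ P))) ∧ ¬R ∨ ¬¬(¬¬P ∧ ¬(¬¬S ∧ (¬¬S ∨ P)))
= ¬¬(¬¬P ∧ ¬(¬¬S ∧ (¬¬S ∨ P)))   [absorption]
= ¬¬(¬¬P ∧ ¬¬¬S)   [absorption]
= ¬(¬P ∨ ¬¬S)   [De Morgan]
= P ∧ ¬S   [De Morgan]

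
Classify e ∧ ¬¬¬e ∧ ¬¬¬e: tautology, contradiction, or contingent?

contradiction

e ∧ ¬¬¬e ∧ ¬¬¬e
= e ∧ ¬¬¬e   [idempotence]
= e ∧ ¬e   [double negation]
= False   [complement]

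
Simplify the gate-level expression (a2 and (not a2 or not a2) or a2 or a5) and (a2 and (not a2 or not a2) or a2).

a2

(a2 and (not a2 or not a2) or a2 or a5) and (a2 and (not a2 or not a2) or a2)
= a2 and (not a2 or not a2) or a2   — absorption
= a2 and not a2 or a2   — idempotence
= a2   — complement / identity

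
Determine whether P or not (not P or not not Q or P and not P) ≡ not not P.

E1: P or not (not P or not not Q or P and not P)
    = P or not (not P or not not Q)   — complement / identity
    = P or P and not Q   — De Morgan
    = P   — absorption
E2: not not P
    = P   — double negation
Both reduce to P, so they are equivalent.

Yes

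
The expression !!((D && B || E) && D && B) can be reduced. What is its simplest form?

D && B

!!((D && B || E) && D && B)
= !!(D && B)   — absorption
= D && B   — double negation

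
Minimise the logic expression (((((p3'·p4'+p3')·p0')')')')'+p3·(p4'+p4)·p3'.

p3'·p0'

(((((p3'·p4'+p3')·p0')')')')'+p3·(p4'+p4)·p3'
= (((p3'·p4'+p3')·p0')')'+p3·(p4'+p4)·p3'   (double negation)
= (p3'·p4'+p3')·p0'+p3·(p4'+p4)·p3'   (double negation)
= p3'·p0'+p3·(p4'+p4)·p3'   (absorption)
= p3'·p0'+p3·p3'   (complement / identity)
= p3'·p0'   (complement / identity)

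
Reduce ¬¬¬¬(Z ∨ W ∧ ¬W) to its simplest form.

¬¬¬¬(Z ∨ W ∧ ¬W)
= ¬¬(Z ∨ W ∧ ¬W)
= ¬¬Z
= Z

Z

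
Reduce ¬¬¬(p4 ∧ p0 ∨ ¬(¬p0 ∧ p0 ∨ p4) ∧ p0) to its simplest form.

¬p0

¬¬¬(p4 ∧ p0 ∨ ¬(¬p0 ∧ p0 ∨ p4) ∧ p0)
= ¬¬¬(p4 ∧ p0 ∨ ¬p4 ∧ p0)   — complement / identity
= ¬(p4 ∧ p0 ∨ ¬p4 ∧ p0)   — double negation
= ¬p0   — distribution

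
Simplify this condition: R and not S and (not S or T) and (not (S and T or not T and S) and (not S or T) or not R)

R and not S and (not S or T) and (not (S and T or not T and S) and (not S or T) or not R)
= R and not S and (not S or T) and (not S and (not S or T) or not R)   (distribution)
= R and not S and (not S or T)   (absorption)
= R and not S   (absorption)

R and not S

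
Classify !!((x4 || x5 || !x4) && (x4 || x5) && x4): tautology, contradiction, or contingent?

!!((x4 || x5 || !x4) && (x4 || x5) && x4)
= !!((x4 || x5) && x4)   [absorption]
= (x4 || x5) && x4   [double negation]
= x4   [absorption]
This depends on x4, so it is not a constant.

contingent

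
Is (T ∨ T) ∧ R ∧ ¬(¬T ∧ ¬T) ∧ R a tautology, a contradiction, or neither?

neither

(T ∨ T) ∧ R ∧ ¬(¬T ∧ ¬T) ∧ R
= (T ∨ T) ∧ R ∧ (T ∨ T) ∧ R   (De Morgan)
= (T ∨ T) ∧ R   (idempotence)
= T ∧ R   (idempotence)
This depends on R, T, so it is not a constant.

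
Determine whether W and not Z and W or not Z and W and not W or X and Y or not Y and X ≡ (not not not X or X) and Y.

E1: W and not Z and W or not Z and W and not W or X and Y or not Y and X
    = W and not Z and W or not Z and W and not W or X   [distribution]
    = not Z and W or X   [distribution]
E2: (not not not X or X) and Y
    = (not X or X) and Y   [double negation]
    = Y   [complement / identity]
These differ: at W=1, X=1, Y=0, Z=0, E1 = 1 but E2 = 0.

No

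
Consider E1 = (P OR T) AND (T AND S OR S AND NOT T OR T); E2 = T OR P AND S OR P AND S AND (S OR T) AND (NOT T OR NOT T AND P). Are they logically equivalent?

E1: (P OR T) AND (T AND S OR S AND NOT T OR T)
    = T OR P AND (T AND S OR S AND NOT T)   — distribution
    = T OR P AND S   — distribution
E2: T OR P AND S OR P AND S AND (S OR T) AND (NOT T OR NOT T AND P)
    = T OR P AND S OR P AND S AND (NOT T OR NOT T AND P)   — absorption
    = T OR P AND S OR P AND S AND NOT T   — absorption
    = T OR P AND S   — absorption
Both reduce to T OR P AND S, so they are equivalent.

Yes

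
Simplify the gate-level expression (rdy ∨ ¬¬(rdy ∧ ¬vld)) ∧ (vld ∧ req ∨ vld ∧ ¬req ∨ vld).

rdy ∧ vld

(rdy ∨ ¬¬(rdy ∧ ¬vld)) ∧ (vld ∧ req ∨ vld ∧ ¬req ∨ vld)
= (rdy ∨ rdy ∧ ¬vld) ∧ (vld ∧ req ∨ vld ∧ ¬req ∨ vld)   [double negation]
= rdy ∧ (vld ∧ req ∨ vld ∧ ¬req ∨ vld)   [absorption]
= rdy ∧ (vld ∨ vld)   [distribution]
= rdy ∧ vld   [idempotence]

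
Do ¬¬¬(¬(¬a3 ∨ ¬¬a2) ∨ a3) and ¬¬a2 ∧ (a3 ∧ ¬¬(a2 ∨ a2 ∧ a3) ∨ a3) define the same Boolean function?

E1: ¬¬¬(¬(¬a3 ∨ ¬¬a2) ∨ a3)
    = ¬¬¬(a3 ∧ ¬a2 ∨ a3)   (De Morgan)
    = ¬¬¬a3   (absorption)
    = ¬a3   (double negation)
E2: ¬¬a2 ∧ (a3 ∧ ¬¬(a2 ∨ a2 ∧ a3) ∨ a3)
    = ¬¬a2 ∧ (a3 ∧ (a2 ∨ a2 ∧ a3) ∨ a3)   (double negation)
    = a2 ∧ (a3 ∧ (a2 ∨ a2 ∧ a3) ∨ a3)   (double negation)
    = a2 ∧ (a3 ∧ a2 ∨ a3)   (absorption)
    = a2 ∧ a3   (absorption)
These differ: at a2=1, a3=0, E1 = 1 but E2 = 0.

No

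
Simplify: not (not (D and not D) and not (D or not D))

True

not (not (D and not D) and not (D or not D))
= D and not D or D or not D
= D or not D
= True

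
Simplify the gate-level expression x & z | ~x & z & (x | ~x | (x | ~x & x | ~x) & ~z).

z

x & z | ~x & z & (x | ~x | (x | ~x & x | ~x) & ~z)
= x & z | ~x & z & (x | ~x | (x | ~x) & ~z)   [complement / identity]
= x & z | ~x & z & (x | ~x)   [absorption]
= x & z | ~x & z   [complement / identity]
= z   [distribution]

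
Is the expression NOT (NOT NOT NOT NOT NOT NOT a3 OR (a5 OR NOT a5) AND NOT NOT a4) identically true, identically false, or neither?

NOT (NOT NOT NOT NOT NOT NOT a3 OR (a5 OR NOT a5) AND NOT NOT a4)
= NOT (NOT NOT NOT NOT NOT NOT a3 OR NOT NOT a4)   — complement / identity
= NOT (NOT NOT NOT NOT a3 OR NOT NOT a4)   — double negation
= NOT (NOT NOT a3 OR NOT NOT a4)   — double negation
= NOT a3 AND NOT a4   — De Morgan
This depends on a3, a4, so it is not a constant.

neither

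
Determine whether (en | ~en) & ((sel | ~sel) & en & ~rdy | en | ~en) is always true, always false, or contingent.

always true

(en | ~en) & ((sel | ~sel) & en & ~rdy | en | ~en)
= (en | ~en) & (en & ~rdy | en | ~en)   (complement / identity)
= (en | ~en) & (en | ~en)   (absorption)
= en | ~en   (complement / identity)
= 1   (complement)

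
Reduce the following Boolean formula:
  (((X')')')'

(((X')')')'
= (X')'   (double negation)
= X   (double negation)

X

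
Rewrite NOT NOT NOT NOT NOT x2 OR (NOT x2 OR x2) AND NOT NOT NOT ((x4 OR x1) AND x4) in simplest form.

NOT NOT NOT NOT NOT x2 OR (NOT x2 OR x2) AND NOT NOT NOT ((x4 OR x1) AND x4)
= NOT NOT NOT x2 OR (NOT x2 OR x2) AND NOT NOT NOT ((x4 OR x1) AND x4)   [double negation]
= NOT NOT NOT x2 OR NOT NOT NOT ((x4 OR x1) AND x4)   [complement / identity]
= NOT NOT NOT x2 OR NOT ((x4 OR x1) AND x4)   [double negation]
= NOT x2 OR NOT ((x4 OR x1) AND x4)   [double negation]
= NOT x2 OR NOT x4   [absorption]

NOT x2 OR NOT x4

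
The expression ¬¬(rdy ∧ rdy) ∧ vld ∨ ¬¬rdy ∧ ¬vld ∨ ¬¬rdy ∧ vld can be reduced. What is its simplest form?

¬¬(rdy ∧ rdy) ∧ vld ∨ ¬¬rdy ∧ ¬vld ∨ ¬¬rdy ∧ vld
= ¬¬rdy ∧ vld ∨ ¬¬rdy ∧ ¬vld ∨ ¬¬rdy ∧ vld   [idempotence]
= ¬¬rdy ∨ ¬¬rdy ∧ vld   [distribution]
= ¬¬rdy   [absorption]
= rdy   [double negation]

rdy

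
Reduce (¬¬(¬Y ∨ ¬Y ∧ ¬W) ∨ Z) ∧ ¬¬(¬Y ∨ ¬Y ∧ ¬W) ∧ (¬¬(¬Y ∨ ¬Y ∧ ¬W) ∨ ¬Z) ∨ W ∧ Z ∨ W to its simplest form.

(¬¬(¬Y ∨ ¬Y ∧ ¬W) ∨ Z) ∧ ¬¬(¬Y ∨ ¬Y ∧ ¬W) ∧ (¬¬(¬Y ∨ ¬Y ∧ ¬W) ∨ ¬Z) ∨ W ∧ Z ∨ W
= ¬¬(¬Y ∨ ¬Y ∧ ¬W) ∧ (¬¬(¬Y ∨ ¬Y ∧ ¬W) ∨ ¬Z) ∨ W ∧ Z ∨ W
= ¬¬(¬Y ∨ ¬Y ∧ ¬W) ∨ W ∧ Z ∨ W
= ¬Y ∨ ¬Y ∧ ¬W ∨ W ∧ Z ∨ W
= ¬Y ∨ W ∧ Z ∨ W
= ¬Y ∨ W

¬Y ∨ W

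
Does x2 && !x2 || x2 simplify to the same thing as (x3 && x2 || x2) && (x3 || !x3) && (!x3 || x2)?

Yes

E1: x2 && !x2 || x2
    = x2   (complement / identity)
E2: (x3 && x2 || x2) && (x3 || !x3) && (!x3 || x2)
    = (x3 && x2 || x2) && (x3 && x2 || !x3)   (distribution)
    = x2 && !x3 || x3 && x2   (distribution)
    = x2   (distribution)
Both reduce to x2, so they are equivalent.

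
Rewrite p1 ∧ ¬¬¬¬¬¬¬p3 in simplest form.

p1 ∧ ¬¬¬¬¬¬¬p3
= p1 ∧ ¬¬¬¬¬p3   — double negation
= p1 ∧ ¬¬¬p3   — double negation
= p1 ∧ ¬p3   — double negation

p1 ∧ ¬p3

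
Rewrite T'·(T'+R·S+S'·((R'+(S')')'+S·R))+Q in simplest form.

T'+Q

T'·(T'+R·S+S'·((R'+(S')')'+S·R))+Q
= T'·(T'+R·S+S'·(R·S'+S·R))+Q
= T'·(T'+R·S+S'·R)+Q
= T'·(T'+R)+Q
= T'+Q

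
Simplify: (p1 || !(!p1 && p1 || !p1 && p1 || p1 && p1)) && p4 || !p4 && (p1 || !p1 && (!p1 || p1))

(p1 || !(!p1 && p1 || !p1 && p1 || p1 && p1)) && p4 || !p4 && (p1 || !p1 && (!p1 || p1))
= (p1 || !(!p1 && p1 || !p1 && p1 || p1 && p1)) && p4 || !p4 && (p1 || !p1)   — complement / identity
= (p1 || !(!p1 && p1 || p1)) && p4 || !p4 && (p1 || !p1)   — distribution
= (p1 || !p1) && p4 || !p4 && (p1 || !p1)   — complement / identity
= p1 || !p1   — distribution
= true   — complement

true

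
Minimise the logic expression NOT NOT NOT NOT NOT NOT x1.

x1

NOT NOT NOT NOT NOT NOT x1
= NOT NOT NOT NOT x1
= NOT NOT x1
= x1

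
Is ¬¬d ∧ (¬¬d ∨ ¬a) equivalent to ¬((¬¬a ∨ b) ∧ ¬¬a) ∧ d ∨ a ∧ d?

Yes

E1: ¬¬d ∧ (¬¬d ∨ ¬a)
    = ¬¬d   [absorption]
    = d   [double negation]
E2: ¬((¬¬a ∨ b) ∧ ¬¬a) ∧ d ∨ a ∧ d
    = ¬¬¬a ∧ d ∨ a ∧ d   [absorption]
    = ¬a ∧ d ∨ a ∧ d   [double negation]
    = d   [distribution]
Both reduce to d, so they are equivalent.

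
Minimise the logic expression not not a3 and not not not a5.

a3 and not a5

not not a3 and not not not a5
= not not a3 and not a5   — double negation
= a3 and not a5   — double negation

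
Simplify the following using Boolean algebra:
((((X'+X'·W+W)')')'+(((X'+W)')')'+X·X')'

((((X'+X'·W+W)')')'+(((X'+W)')')'+X·X')'
= ((((X'+W)')')'+(((X'+W)')')'+X·X')'
= ((((X'+W)')')'+X·X')'
= ((((X'+W)')')')'
= ((X'+W)')'
= X'+W

X'+W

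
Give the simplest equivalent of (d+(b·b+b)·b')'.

(d+(b·b+b)·b')'
= (d+(b+b)·b')'   (idempotence)
= (d+b·b')'   (idempotence)
= d'   (complement / identity)

d'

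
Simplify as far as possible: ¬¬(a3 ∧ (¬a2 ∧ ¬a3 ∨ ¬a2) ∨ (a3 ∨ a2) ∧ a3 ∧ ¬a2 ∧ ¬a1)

¬¬(a3 ∧ (¬a2 ∧ ¬a3 ∨ ¬a2) ∨ (a3 ∨ a2) ∧ a3 ∧ ¬a2 ∧ ¬a1)
= ¬¬(a3 ∧ (¬a2 ∧ ¬a3 ∨ ¬a2) ∨ a3 ∧ ¬a2 ∧ ¬a1)   (absorption)
= a3 ∧ (¬a2 ∧ ¬a3 ∨ ¬a2) ∨ a3 ∧ ¬a2 ∧ ¬a1   (double negation)
= a3 ∧ ¬a2 ∨ a3 ∧ ¬a2 ∧ ¬a1   (absorption)
= a3 ∧ ¬a2   (absorption)

a3 ∧ ¬a2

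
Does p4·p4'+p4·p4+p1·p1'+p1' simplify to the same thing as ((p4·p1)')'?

E1: p4·p4'+p4·p4+p1·p1'+p1'
    = p4+p1·p1'+p1'
    = p4+p1'
E2: ((p4·p1)')'
    = p4·p1
These differ: at p1=0, p4=0, E1 = 1 but E2 = 0.

No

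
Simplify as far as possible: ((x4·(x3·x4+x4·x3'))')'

x4

((x4·(x3·x4+x4·x3'))')'
= ((x4·x4)')'   — distribution
= x4·x4   — double negation
= x4   — idempotence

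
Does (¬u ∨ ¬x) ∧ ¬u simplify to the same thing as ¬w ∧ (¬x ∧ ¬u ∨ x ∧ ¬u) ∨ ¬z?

No

E1: (¬u ∨ ¬x) ∧ ¬u
    = ¬u   (absorption)
E2: ¬w ∧ (¬x ∧ ¬u ∨ x ∧ ¬u) ∨ ¬z
    = ¬w ∧ (¬x ∨ x) ∧ ¬u ∨ ¬z   (distribution)
    = ¬w ∧ ¬u ∨ ¬z   (complement / identity)
These differ: at u=1, w=1, x=0, z=0, E1 = 0 but E2 = 1.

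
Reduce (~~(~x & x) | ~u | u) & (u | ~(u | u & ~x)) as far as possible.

1

(~~(~x & x) | ~u | u) & (u | ~(u | u & ~x))
= (~~(~x & x) | ~u | u) & (u | ~u)   (absorption)
= (~x & x | ~u | u) & (u | ~u)   (double negation)
= (~u | u) & (u | ~u)   (complement / identity)
= ~u | u   (complement / identity)
= 1   (complement)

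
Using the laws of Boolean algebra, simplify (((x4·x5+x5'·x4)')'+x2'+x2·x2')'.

(((x4·x5+x5'·x4)')'+x2'+x2·x2')'
= ((x4')'+x2'+x2·x2')'   — distribution
= ((x4')'+x2')'   — complement / identity
= x4'·x2   — De Morgan

x4'·x2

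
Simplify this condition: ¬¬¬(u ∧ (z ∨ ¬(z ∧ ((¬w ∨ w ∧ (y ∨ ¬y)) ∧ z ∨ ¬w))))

¬u

¬¬¬(u ∧ (z ∨ ¬(z ∧ ((¬w ∨ w ∧ (y ∨ ¬y)) ∧ z ∨ ¬w))))
= ¬¬¬(u ∧ (z ∨ ¬(z ∧ ((¬w ∨ w) ∧ z ∨ ¬w))))   (complement / identity)
= ¬¬¬(u ∧ (z ∨ ¬(z ∧ (z ∨ ¬w))))   (complement / identity)
= ¬(u ∧ (z ∨ ¬(z ∧ (z ∨ ¬w))))   (double negation)
= ¬(u ∧ (z ∨ ¬z))   (absorption)
= ¬u   (complement / identity)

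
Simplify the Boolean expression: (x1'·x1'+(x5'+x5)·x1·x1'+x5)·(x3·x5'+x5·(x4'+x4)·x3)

(x1'·x1'+(x5'+x5)·x1·x1'+x5)·(x3·x5'+x5·(x4'+x4)·x3)
= (x1'·x1'+(x5'+x5)·x1·x1'+x5)·(x3·x5'+x5·x3)   (complement / identity)
= (x1'·x1'+(x5'+x5)·x1·x1'+x5)·x3   (distribution)
= (x1'·x1'+x1·x1'+x5)·x3   (complement / identity)
= (x1'+x5)·x3   (distribution)

(x1'+x5)·x3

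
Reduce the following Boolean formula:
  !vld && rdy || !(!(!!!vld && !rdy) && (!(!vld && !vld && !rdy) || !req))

!vld && rdy || !(!(!!!vld && !rdy) && (!(!vld && !vld && !rdy) || !req))
= !vld && rdy || !(!(!vld && !rdy) && (!(!vld && !vld && !rdy) || !req))
= !vld && rdy || !(!(!vld && !rdy) && (!(!vld && !rdy) || !req))
= !vld && rdy || !!(!vld && !rdy)
= !vld && rdy || !vld && !rdy
= !vld

!vld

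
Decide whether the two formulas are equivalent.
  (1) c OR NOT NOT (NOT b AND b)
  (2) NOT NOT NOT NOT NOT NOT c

Yes

E1: c OR NOT NOT (NOT b AND b)
    = c OR NOT b AND b   — double negation
    = c   — complement / identity
E2: NOT NOT NOT NOT NOT NOT c
    = NOT NOT NOT NOT c   — double negation
    = NOT NOT c   — double negation
    = c   — double negation
Both reduce to c, so they are equivalent.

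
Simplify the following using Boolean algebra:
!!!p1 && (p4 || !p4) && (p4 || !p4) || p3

!!!p1 && (p4 || !p4) && (p4 || !p4) || p3
= !p1 && (p4 || !p4) && (p4 || !p4) || p3   (double negation)
= !p1 && (p4 || !p4) || p3   (idempotence)
= !p1 || p3   (complement / identity)

!p1 || p3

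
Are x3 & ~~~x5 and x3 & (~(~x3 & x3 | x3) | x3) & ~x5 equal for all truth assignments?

Yes

E1: x3 & ~~~x5
    = x3 & ~x5   (double negation)
E2: x3 & (~(~x3 & x3 | x3) | x3) & ~x5
    = x3 & (~x3 | x3) & ~x5   (complement / identity)
    = x3 & ~x5   (complement / identity)
Both reduce to x3 & ~x5, so they are equivalent.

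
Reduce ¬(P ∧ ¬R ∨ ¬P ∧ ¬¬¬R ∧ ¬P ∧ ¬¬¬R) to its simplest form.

¬(P ∧ ¬R ∨ ¬P ∧ ¬¬¬R ∧ ¬P ∧ ¬¬¬R)
= ¬(P ∧ ¬R ∨ ¬P ∧ ¬¬¬R)   [idempotence]
= ¬(P ∧ ¬R ∨ ¬P ∧ ¬R)   [double negation]
= ¬¬R   [distribution]
= R   [double negation]

R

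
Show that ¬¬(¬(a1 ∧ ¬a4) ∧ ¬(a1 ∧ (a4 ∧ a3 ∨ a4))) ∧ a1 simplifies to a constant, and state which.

False

¬¬(¬(a1 ∧ ¬a4) ∧ ¬(a1 ∧ (a4 ∧ a3 ∨ a4))) ∧ a1
= ¬¬(¬(a1 ∧ ¬a4) ∧ ¬(a1 ∧ a4)) ∧ a1   (absorption)
= ¬(a1 ∧ ¬a4 ∨ a1 ∧ a4) ∧ a1   (De Morgan)
= ¬a1 ∧ a1   (distribution)
= False   (complement)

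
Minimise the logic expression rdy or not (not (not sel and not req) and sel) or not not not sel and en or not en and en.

rdy or not sel

rdy or not (not (not sel and not req) and sel) or not not not sel and en or not en and en
= rdy or not ((sel or req) and sel) or not not not sel and en or not en and en   (De Morgan)
= rdy or not ((sel or req) and sel) or not not not sel and en   (complement / identity)
= rdy or not sel or not not not sel and en   (absorption)
= rdy or not sel or not sel and en   (double negation)
= rdy or not sel   (absorption)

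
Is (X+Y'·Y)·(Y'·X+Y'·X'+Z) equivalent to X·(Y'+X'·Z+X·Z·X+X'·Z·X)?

E1: (X+Y'·Y)·(Y'·X+Y'·X'+Z)
    = X·(Y'·X+Y'·X'+Z)   — complement / identity
    = X·(Y'+Z)   — distribution
E2: X·(Y'+X'·Z+X·Z·X+X'·Z·X)
    = X·(Y'+X'·Z+Z·X)   — distribution
    = X·(Y'+Z)   — distribution
Both reduce to X·(Y'+Z), so they are equivalent.

Yes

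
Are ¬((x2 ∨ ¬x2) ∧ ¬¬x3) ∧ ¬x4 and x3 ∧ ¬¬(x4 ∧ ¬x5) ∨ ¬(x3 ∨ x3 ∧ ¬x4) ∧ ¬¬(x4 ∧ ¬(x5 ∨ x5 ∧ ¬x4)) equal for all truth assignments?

No

E1: ¬((x2 ∨ ¬x2) ∧ ¬¬x3) ∧ ¬x4
    = ¬¬¬x3 ∧ ¬x4   — complement / identity
    = ¬x3 ∧ ¬x4   — double negation
E2: x3 ∧ ¬¬(x4 ∧ ¬x5) ∨ ¬(x3 ∨ x3 ∧ ¬x4) ∧ ¬¬(x4 ∧ ¬(x5 ∨ x5 ∧ ¬x4))
    = x3 ∧ ¬¬(x4 ∧ ¬x5) ∨ ¬x3 ∧ ¬¬(x4 ∧ ¬(x5 ∨ x5 ∧ ¬x4))   — absorption
    = x3 ∧ ¬¬(x4 ∧ ¬x5) ∨ ¬x3 ∧ ¬¬(x4 ∧ ¬x5)   — absorption
    = ¬¬(x4 ∧ ¬x5)   — distribution
    = x4 ∧ ¬x5   — double negation
These differ: at x2=0, x3=0, x4=1, x5=0, E1 = 0 but E2 = 1.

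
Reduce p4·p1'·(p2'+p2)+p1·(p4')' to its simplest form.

p4·p1'·(p2'+p2)+p1·(p4')'
= p4·p1'·(p2'+p2)+p1·p4   [double negation]
= p4·p1'+p1·p4   [complement / identity]
= p4   [distribution]

p4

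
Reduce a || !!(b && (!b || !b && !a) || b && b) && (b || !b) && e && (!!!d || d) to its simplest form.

a || !!(b && (!b || !b && !a) || b && b) && (b || !b) && e && (!!!d || d)
= a || !!(b && (!b || !b && !a) || b && b) && (b || !b) && e && (!d || d)
= a || !!(b && !b || b && b) && (b || !b) && e && (!d || d)
= a || !!(b && !b || b && b) && e && (!d || d)
= a || !!(b && !b || b && b) && e
= a || (b && !b || b && b) && e
= a || b && e

a || b && e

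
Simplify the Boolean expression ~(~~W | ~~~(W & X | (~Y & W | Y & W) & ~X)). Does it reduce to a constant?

0

~(~~W | ~~~(W & X | (~Y & W | Y & W) & ~X))
= ~(~~W | ~~~(W & X | W & ~X))   (distribution)
= ~(~~W | ~~~W)   (distribution)
= ~(~~W | ~W)   (double negation)
= ~W & W   (De Morgan)
= 0   (complement)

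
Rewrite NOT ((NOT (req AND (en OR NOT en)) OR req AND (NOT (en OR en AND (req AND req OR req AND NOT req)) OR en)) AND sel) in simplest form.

NOT ((NOT (req AND (en OR NOT en)) OR req AND (NOT (en OR en AND (req AND req OR req AND NOT req)) OR en)) AND sel)
= NOT ((NOT (req AND (en OR NOT en)) OR req AND (NOT (en OR en AND req) OR en)) AND sel)
= NOT ((NOT (req AND (en OR NOT en)) OR req AND (NOT en OR en)) AND sel)
= NOT ((NOT (req AND (en OR NOT en)) OR req) AND sel)
= NOT ((NOT req OR req) AND sel)
= NOT sel

NOT sel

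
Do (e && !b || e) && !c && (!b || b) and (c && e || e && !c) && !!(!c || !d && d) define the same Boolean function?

Yes

E1: (e && !b || e) && !c && (!b || b)
    = e && !c && (!b || b)   (absorption)
    = e && !c   (complement / identity)
E2: (c && e || e && !c) && !!(!c || !d && d)
    = e && !!(!c || !d && d)   (distribution)
    = e && (!c || !d && d)   (double negation)
    = e && !c   (complement / identity)
Both reduce to e && !c, so they are equivalent.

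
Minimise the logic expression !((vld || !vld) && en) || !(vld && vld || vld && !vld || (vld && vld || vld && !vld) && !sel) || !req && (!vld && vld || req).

!((vld || !vld) && en) || !(vld && vld || vld && !vld || (vld && vld || vld && !vld) && !sel) || !req && (!vld && vld || req)
= !en || !(vld && vld || vld && !vld || (vld && vld || vld && !vld) && !sel) || !req && (!vld && vld || req)   [complement / identity]
= !en || !(vld && vld || vld && !vld) || !req && (!vld && vld || req)   [absorption]
= !en || !(vld && vld || vld && !vld) || !req && req   [complement / identity]
= !en || !vld || !req && req   [distribution]
= !en || !vld   [complement / identity]

!en || !vld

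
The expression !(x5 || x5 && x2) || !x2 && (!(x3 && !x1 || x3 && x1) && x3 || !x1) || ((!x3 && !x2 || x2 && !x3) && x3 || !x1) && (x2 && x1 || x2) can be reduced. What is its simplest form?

!(x5 || x5 && x2) || !x2 && (!(x3 && !x1 || x3 && x1) && x3 || !x1) || ((!x3 && !x2 || x2 && !x3) && x3 || !x1) && (x2 && x1 || x2)
= !(x5 || x5 && x2) || !x2 && (!(x3 && !x1 || x3 && x1) && x3 || !x1) || (!x3 && x3 || !x1) && (x2 && x1 || x2)
= !(x5 || x5 && x2) || !x2 && (!(x3 && !x1 || x3 && x1) && x3 || !x1) || (!x3 && x3 || !x1) && x2
= !(x5 || x5 && x2) || !x2 && (!x3 && x3 || !x1) || (!x3 && x3 || !x1) && x2
= !x5 || !x2 && (!x3 && x3 || !x1) || (!x3 && x3 || !x1) && x2
= !x5 || !x3 && x3 || !x1
= !x5 || !x1

!x5 || !x1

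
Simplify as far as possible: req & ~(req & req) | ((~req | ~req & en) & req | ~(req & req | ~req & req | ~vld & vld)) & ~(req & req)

~req

req & ~(req & req) | ((~req | ~req & en) & req | ~(req & req | ~req & req | ~vld & vld)) & ~(req & req)
= req & ~(req & req) | ((~req | ~req & en) & req | ~(req & req | ~req & req)) & ~(req & req)
= req & ~(req & req) | (~req & req | ~(req & req | ~req & req)) & ~(req & req)
= req & ~(req & req) | ~(req & req | ~req & req) & ~(req & req)
= req & ~(req & req) | ~req & ~(req & req)
= ~(req & req)
= ~req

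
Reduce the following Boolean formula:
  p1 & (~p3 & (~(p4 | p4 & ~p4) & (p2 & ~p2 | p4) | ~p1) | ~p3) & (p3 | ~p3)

p1 & ~p3

p1 & (~p3 & (~(p4 | p4 & ~p4) & (p2 & ~p2 | p4) | ~p1) | ~p3) & (p3 | ~p3)
= p1 & (~p3 & (~p4 & (p2 & ~p2 | p4) | ~p1) | ~p3) & (p3 | ~p3)   — complement / identity
= p1 & (~p3 & (~p4 & p4 | ~p1) | ~p3) & (p3 | ~p3)   — complement / identity
= p1 & (~p3 & ~p1 | ~p3) & (p3 | ~p3)   — complement / identity
= p1 & ~p3 & (p3 | ~p3)   — absorption
= p1 & ~p3   — complement / identity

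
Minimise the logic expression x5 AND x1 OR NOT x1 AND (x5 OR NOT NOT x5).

x5

x5 AND x1 OR NOT x1 AND (x5 OR NOT NOT x5)
= x5 AND x1 OR NOT x1 AND (x5 OR x5)   — double negation
= x5 AND x1 OR NOT x1 AND x5   — idempotence
= x5   — distribution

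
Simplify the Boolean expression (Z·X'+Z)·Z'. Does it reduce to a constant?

(Z·X'+Z)·Z'
= Z·Z'
= 0

0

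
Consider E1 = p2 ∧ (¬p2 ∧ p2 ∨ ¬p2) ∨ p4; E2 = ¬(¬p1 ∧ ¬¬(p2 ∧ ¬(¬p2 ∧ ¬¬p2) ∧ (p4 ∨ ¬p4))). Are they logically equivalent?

No

E1: p2 ∧ (¬p2 ∧ p2 ∨ ¬p2) ∨ p4
    = p2 ∧ ¬p2 ∨ p4   [complement / identity]
    = p4   [complement / identity]
E2: ¬(¬p1 ∧ ¬¬(p2 ∧ ¬(¬p2 ∧ ¬¬p2) ∧ (p4 ∨ ¬p4)))
    = ¬(¬p1 ∧ ¬¬(p2 ∧ ¬(¬p2 ∧ ¬¬p2)))   [complement / identity]
    = ¬(¬p1 ∧ ¬¬(p2 ∧ (p2 ∨ ¬p2)))   [De Morgan]
    = ¬(¬p1 ∧ ¬¬p2)   [complement / identity]
    = p1 ∨ ¬p2   [De Morgan]
These differ: at p1=1, p2=0, p4=0, E1 = 0 but E2 = 1.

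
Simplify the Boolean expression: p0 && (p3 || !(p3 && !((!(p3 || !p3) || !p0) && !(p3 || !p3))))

p0

p0 && (p3 || !(p3 && !((!(p3 || !p3) || !p0) && !(p3 || !p3))))
= p0 && (p3 || !(p3 && !!(p3 || !p3)))   — absorption
= p0 && (p3 || !(p3 && (p3 || !p3)))   — double negation
= p0 && (p3 || !p3)   — complement / identity
= p0   — complement / identity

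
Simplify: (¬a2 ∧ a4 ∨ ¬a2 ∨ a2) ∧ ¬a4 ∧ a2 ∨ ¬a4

(¬a2 ∧ a4 ∨ ¬a2 ∨ a2) ∧ ¬a4 ∧ a2 ∨ ¬a4
= (¬a2 ∨ a2) ∧ ¬a4 ∧ a2 ∨ ¬a4   — absorption
= ¬a4 ∧ a2 ∨ ¬a4   — complement / identity
= ¬a4   — absorption

¬a4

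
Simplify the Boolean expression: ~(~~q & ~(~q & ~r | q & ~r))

~q | ~r

~(~~q & ~(~q & ~r | q & ~r))
= ~q | ~q & ~r | q & ~r   [De Morgan]
= ~q | ~r   [distribution]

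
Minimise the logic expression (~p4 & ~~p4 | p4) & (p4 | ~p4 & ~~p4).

p4

(~p4 & ~~p4 | p4) & (p4 | ~p4 & ~~p4)
= p4 & p4 | ~p4 & ~~p4   [distribution]
= p4 & p4 | ~p4 & p4   [double negation]
= p4   [distribution]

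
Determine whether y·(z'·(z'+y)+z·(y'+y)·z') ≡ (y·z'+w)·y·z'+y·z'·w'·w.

E1: y·(z'·(z'+y)+z·(y'+y)·z')
    = y·(z'·(z'+y)+z·z')   [complement / identity]
    = y·(z'+z·z')   [absorption]
    = y·z'   [complement / identity]
E2: (y·z'+w)·y·z'+y·z'·w'·w
    = y·z'·(y·z'+w+w'·w)   [distribution]
    = y·z'·(y·z'+w)   [complement / identity]
    = y·z'   [absorption]
Both reduce to y·z', so they are equivalent.

Yes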